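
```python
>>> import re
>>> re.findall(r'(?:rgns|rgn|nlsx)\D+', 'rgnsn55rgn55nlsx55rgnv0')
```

Walking the string: at [0:5] → 'rgnsn'; at [18:22] → 'rgnv'.
`findall` yields the raw match text (2 of them) because the pattern has no groups.

['rgnsn', 'rgnv']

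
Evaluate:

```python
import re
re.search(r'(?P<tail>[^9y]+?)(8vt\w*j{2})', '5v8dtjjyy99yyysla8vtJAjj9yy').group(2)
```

The match spans [14:24] → 'sla8vtJAjj'.
Captured: group 1 = 'sla', group 2 = '8vtJAjj'.

'8vtJAjj'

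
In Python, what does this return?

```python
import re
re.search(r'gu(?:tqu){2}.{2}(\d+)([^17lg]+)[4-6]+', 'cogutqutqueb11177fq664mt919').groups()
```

The match spans [2:22] → 'gutqutqueb11177fq664'.
Captured: group 1 = '11177', group 2 = 'fq66'.

('11177', 'fq66')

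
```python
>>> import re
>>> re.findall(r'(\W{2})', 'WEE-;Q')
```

The pattern matches exactly 2 of a non-word character (captured).
Scanning left to right: at [3:5] match '-;', group 1 = '-;'.
`findall` collects group 1 from the one match (1 total).

['-;']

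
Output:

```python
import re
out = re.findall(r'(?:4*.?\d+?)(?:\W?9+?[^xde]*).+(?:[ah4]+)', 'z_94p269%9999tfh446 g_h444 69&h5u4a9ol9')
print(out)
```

['4p269%9999tfh446 g_h444 69&h5u4a']

Pattern: zero or more of a literal '4', then optionally any character, then one or more of a digit (lazy) (non-capturing group); then optionally a non-word character, then one or more of the literal '9' (lazy), then zero or more of any character except [xde] (non-capturing group); then one or more of any character; then one or more of one of [ah4] (non-capturing group).
Walking the string: at [3:35] → '4p269%9999tfh446 g_h444 69&h5u4a'.
No capturing groups, so `findall` returns the 1 full match string.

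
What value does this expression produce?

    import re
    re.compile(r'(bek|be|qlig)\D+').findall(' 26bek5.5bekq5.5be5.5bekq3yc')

The regex engine tests alternatives in the order written; an earlier branch that matches wins even if a later one would match more.
`findall` collects group 1 from each match (3 total).

['be', 'bek', 'bek']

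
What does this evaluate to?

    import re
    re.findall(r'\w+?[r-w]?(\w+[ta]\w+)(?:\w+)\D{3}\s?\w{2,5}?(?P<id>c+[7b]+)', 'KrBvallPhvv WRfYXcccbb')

[('BvallPhv', 'cccbb')]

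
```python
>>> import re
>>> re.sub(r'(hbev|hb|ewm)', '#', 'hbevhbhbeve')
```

Branches in `(...|...)` are attempted left-to-right; the first branch that allows the whole pattern to succeed is taken.
Each match is replaced by '#'.

'###e'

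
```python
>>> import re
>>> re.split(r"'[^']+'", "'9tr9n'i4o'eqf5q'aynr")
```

Matches to split on: at [0:7] → "'9tr9n'"; at [10:17] → "'eqf5q'".
The string is cut at each match, leaving 3 pieces.

['', 'i4o', 'aynr']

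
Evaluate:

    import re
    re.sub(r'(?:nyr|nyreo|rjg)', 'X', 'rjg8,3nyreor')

'X8,3Xeor'

Branches in `(...|...)` are attempted left-to-right; the first branch that allows the whole pattern to succeed is taken.
Matches: at [0:3] → 'rjg'; at [6:9] → 'nyr'.
Every occurrence is swapped for 'X'.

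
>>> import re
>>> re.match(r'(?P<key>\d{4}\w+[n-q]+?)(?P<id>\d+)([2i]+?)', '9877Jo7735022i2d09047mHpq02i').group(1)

Pattern: exactly 4 of a digit, then one or more of a word character, then one or more of a character in [n-q] (lazy) (captured as 'key'); then one or more of a digit (captured as 'id'); then one or more of one of [2i] (lazy) (captured).
`re.match` only tries the pattern at the start of the string.
The match spans [0:28] → '9877Jo7735022i2d09047mHpq02i'.
Captured: group 1 = '9877Jo7735022i2d09047mHpq', group 2 = '02', group 3 = 'i'.

'9877Jo7735022i2d09047mHpq'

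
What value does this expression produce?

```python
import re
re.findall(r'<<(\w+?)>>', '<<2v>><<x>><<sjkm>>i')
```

Scanning left to right: at [0:6] match '<<2v>>', group 1 = '2v'; at [6:11] match '<<x>>', group 1 = 'x'; at [11:19] match '<<sjkm>>', group 1 = 'sjkm'.
`findall` collects group 1 from each match (3 total).

['2v', 'x', 'sjkm']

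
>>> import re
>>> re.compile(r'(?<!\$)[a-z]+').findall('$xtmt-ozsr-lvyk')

`(?!…)`/`(?<!…)` only lets a position through if the neighbouring text does NOT match; no characters are consumed.
With no groups in the pattern, `findall` gives back each whole match — 3 here.

['tmt', 'ozsr', 'lvyk']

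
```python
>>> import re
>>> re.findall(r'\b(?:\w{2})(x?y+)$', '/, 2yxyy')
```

This matches a word boundary (`\b`, zero-width); then exactly 2 of a word character (non-capturing group); then optionally a literal 'x', then one or more of the literal 'y' (captured); then anchored at the end.
Walking the string: at [3:8] match '2yxyy', group 1 = 'xyy'.
Because there's exactly one group, `findall` drops the full match and keeps group 1 from the one hit.

['xyy']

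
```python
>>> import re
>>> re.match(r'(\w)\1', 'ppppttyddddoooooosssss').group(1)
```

`\1` has to match the exact text group 1 already captured.
`re.match` won't scan ahead — the pattern has to work from the very first character.
The match spans [0:2] → 'pp'.
Captured: group 1 = 'p'.

'p'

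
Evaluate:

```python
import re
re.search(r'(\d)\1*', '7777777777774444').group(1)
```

'7'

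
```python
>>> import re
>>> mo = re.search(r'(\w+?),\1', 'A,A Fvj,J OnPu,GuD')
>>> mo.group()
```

The backreference `\1` re-matches whatever the first group consumed, character for character.
`re.search` scans for the first position where the pattern succeeds.
The match spans [0:3] → 'A,A'.
Captured: group 1 = 'A'.

'A,A'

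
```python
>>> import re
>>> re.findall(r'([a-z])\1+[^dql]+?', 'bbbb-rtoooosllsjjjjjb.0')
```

['b', 'o', 'l', 'j']

`\1` is not a pattern — it's the concrete string captured by group 1, re-applied verbatim.
`findall` collects group 1 from each match (4 total).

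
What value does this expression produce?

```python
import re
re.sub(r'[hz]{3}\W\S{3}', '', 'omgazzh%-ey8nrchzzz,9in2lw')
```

Pattern: exactly 3 of one of [hz], then a non-word character; then exactly 3 of a non-whitespace character.
Matches: at [4:11] → 'zzh%-ey'; at [16:23] → 'zzz,9in'.
Every occurrence is swapped for ''.

'omga8nrch2lw'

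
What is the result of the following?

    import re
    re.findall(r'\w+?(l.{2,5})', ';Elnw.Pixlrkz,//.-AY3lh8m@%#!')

['lnw.Pi', 'lrkz,/', 'lh8m@%']

This matches one or more of a word character (lazy); then the literal 'l', then 2 to 5 of any character (captured).
Walking the string: at [1:8] match 'Elnw.Pi', group 1 = 'lnw.Pi'; at [8:15] match 'xlrkz,/', group 1 = 'lrkz,/'; at [18:27] match 'AY3lh8m@%', group 1 = 'lh8m@%'.
With a single group, `findall` returns only what that group captured — 3 items.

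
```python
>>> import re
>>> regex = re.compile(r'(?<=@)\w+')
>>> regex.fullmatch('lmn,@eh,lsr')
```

None

The `(?=…)`/`(?<=…)` assertion just peeks at neighbouring text; it doesn't advance the match position.
For `fullmatch`, every character of the input must be accounted for by the pattern.
Here the pattern can't cover the whole string, so the call returns None.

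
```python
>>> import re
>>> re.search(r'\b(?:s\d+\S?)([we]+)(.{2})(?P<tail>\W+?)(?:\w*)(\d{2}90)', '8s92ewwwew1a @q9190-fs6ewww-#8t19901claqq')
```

None

Pattern: a word boundary (`\b`, zero-width); then the literal 's', then one or more of a digit, then optionally a non-whitespace character (non-capturing group); then one or more of one of [we] (captured); then exactly 2 of any character (captured); then one or more of a non-word character (lazy) (captured as 'tail'); then zero or more of a word character (non-capturing group); then exactly 2 of a digit, then the literal '90' (captured).
Unlike `match`, `search` isn't anchored — it looks for the pattern anywhere in the string.
Here nothing in the string fits, so the call returns None.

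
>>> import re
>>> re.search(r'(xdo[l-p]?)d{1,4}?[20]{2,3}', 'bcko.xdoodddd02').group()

Pattern: the literal 'xdo', then optionally a character in [l-p] (captured); then 1 to 4 of the literal 'd' (lazy), then 2 to 3 of one of [20].
`re.search` tries every starting position until one works.
The match spans [5:15] → 'xdoodddd02'.
Captured: group 1 = 'xdoo'.

'xdoodddd02'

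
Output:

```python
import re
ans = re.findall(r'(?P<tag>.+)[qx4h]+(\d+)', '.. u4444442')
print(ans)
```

Pattern: one or more of any character (captured as 'tag'); then one or more of one of [qx4h]; then one or more of a digit (captured).
Multiple groups make `findall` return tuples — one 2-tuple for the one match.

[('.. u44444', '2')]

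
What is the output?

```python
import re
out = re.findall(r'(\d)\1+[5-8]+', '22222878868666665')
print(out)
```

['2']

`\1` is not a pattern — it's the concrete string captured by group 1, re-applied verbatim.
Scanning left to right: at [0:17] match '22222878868666665', group 1 = '2'.
With a single group, `findall` returns only what that group captured — 1 item.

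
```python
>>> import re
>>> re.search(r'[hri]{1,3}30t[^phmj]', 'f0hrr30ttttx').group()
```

Pattern: 1 to 3 of one of [hri]; then the literal '30t', then any character except [phmj].
`re.search` tries every starting position until one works.
The match spans [2:9] → 'hrr30tt'.

'hrr30tt'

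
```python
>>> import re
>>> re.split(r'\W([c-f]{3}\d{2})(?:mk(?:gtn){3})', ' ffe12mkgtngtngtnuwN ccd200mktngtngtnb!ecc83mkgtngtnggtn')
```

['', 'ffe12', 'uwN ccd200mktngtngtnb!ecc83mkgtngtnggtn']

The pattern matches a non-word character; then exactly 3 of a character in [c-f], then exactly 2 of a digit (captured); then the literal 'mk', then the literal 'gtn' repeated 3 times (non-capturing group).
Matches to split on: at [0:17] → ' ffe12mkgtngtngtn'.
With a capturing group present, the delimiter's captured portion is kept in the result list.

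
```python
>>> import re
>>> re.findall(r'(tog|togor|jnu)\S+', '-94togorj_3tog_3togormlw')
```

Branches in `(...|...)` are attempted left-to-right; the first branch that allows the whole pattern to succeed is taken.
Matches: at [3:24] match 'togorj_3tog_3togormlw', group 1 = 'tog'.
Because there's exactly one group, `findall` drops the full match and keeps group 1 from the one hit.

['tog']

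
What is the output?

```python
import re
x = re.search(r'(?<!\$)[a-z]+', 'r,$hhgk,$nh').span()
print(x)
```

The negative lookaround is zero-width — it rules out positions where the adjacent text would match, without consuming anything.
`re.search` tries every starting position until one works.
The match spans [0:1] → 'r'.

(0, 1)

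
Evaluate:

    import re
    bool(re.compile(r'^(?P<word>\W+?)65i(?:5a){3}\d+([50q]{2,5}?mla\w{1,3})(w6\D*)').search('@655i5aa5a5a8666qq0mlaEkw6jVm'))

False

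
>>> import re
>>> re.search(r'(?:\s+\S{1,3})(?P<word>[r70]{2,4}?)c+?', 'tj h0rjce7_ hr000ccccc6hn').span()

This matches one or more of whitespace, then 1 to 3 of a non-whitespace character (non-capturing group); then 2 to 4 of one of [r70] (lazy) (captured as 'word'); then one or more of a literal 'c' (lazy).
The `?` after the quantifier makes it lazy — it takes as little as possible before letting the rest of the pattern try.
Unlike `match`, `search` isn't anchored — it looks for the pattern anywhere in the string.
The match spans [11:18] → ' hr000c'.
Captured: group 1 = '00'.

(11, 18)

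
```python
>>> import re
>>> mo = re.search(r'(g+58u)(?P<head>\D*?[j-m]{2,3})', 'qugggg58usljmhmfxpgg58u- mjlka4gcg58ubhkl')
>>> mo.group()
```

This matches one or more of the literal 'g', then the literal '58u' (captured); then zero or more of a non-digit (lazy), then 2 to 3 of a character in [j-m] (captured as 'head').
The match spans [2:13] → 'gggg58usljm'.

'gggg58usljm'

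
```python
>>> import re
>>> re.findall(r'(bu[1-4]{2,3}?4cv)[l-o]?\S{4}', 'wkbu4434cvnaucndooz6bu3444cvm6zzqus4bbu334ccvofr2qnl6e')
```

With a single group, `findall` returns only what that group captured — 2 items.

['bu4434cv', 'bu3444cv']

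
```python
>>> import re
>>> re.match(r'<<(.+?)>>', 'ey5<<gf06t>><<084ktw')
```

None

`match` is anchored at position 0; if the pattern doesn't fit there, it returns None.
Here the string doesn't start with a match, so the call returns None.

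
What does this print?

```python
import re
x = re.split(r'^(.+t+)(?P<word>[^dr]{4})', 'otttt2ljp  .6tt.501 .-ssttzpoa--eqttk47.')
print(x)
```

With a capturing group present, the delimiter's captured portion is kept in the result list.

['', 'otttt2ljp  .6tt.501 .-ssttzpoa--eqtt', 'k47.', '']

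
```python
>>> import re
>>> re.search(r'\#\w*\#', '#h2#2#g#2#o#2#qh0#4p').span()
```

(0, 4)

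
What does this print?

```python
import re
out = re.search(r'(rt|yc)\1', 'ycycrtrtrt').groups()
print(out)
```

('yc',)

The match spans [0:4] → 'ycyc'.
Captured: group 1 = 'yc'.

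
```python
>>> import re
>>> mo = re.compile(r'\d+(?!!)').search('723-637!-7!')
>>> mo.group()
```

'723'

The negative lookahead/lookbehind blocks any match where the forbidden context is present.
`search` walks the string left to right and returns the first match it finds.
The match spans [0:3] → '723'.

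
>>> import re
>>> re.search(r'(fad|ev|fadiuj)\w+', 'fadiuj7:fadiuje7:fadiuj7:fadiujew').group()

'fadiuj7'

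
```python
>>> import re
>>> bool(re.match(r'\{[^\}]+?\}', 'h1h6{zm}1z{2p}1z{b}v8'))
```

`re.match` won't scan ahead — the pattern has to work from the very first character.
Here position 0 doesn't satisfy it, so the call returns None, and `bool(None)` is False.

False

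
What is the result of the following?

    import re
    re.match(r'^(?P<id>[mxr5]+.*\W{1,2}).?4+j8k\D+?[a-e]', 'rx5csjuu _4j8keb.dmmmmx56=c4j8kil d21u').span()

(0, 35)

`match` is anchored at position 0; if the pattern doesn't fit there, it returns None.
The match spans [0:35] → 'rx5csjuu _4j8keb.dmmmmx56=c4j8kil d'.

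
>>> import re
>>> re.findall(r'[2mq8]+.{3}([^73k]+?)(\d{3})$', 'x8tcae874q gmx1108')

[(' gmx1', '108')]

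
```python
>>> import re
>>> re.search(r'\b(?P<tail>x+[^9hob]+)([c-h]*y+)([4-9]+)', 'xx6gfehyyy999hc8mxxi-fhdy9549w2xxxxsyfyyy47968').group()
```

'xx6gfehyyy999'

Pattern: a word boundary (`\b`, zero-width); then one or more of a literal 'x', then one or more of any character except [9hob] (captured as 'tail'); then zero or more of a character in [c-h], then one or more of the literal 'y' (captured); then one or more of a character in [4-9] (captured).
`re.search` scans for the first position where the pattern succeeds.
The match spans [0:13] → 'xx6gfehyyy999'.
Captured: group 1 = 'xx6gfe', group 2 = 'hyyy', group 3 = '999'.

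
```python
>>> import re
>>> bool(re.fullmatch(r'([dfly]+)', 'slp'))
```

Pattern: one or more of one of [dfly] (captured).
For `fullmatch`, every character of the input must be accounted for by the pattern.
Here there's no way to consume every character, so the call returns None, and `bool(None)` is False.

False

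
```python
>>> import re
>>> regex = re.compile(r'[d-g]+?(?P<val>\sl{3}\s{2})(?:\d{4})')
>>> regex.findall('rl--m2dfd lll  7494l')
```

[' lll  ']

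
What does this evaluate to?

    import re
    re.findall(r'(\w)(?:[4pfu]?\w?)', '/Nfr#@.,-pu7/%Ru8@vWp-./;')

The pattern matches a word character (captured); then optionally one of [4pfu], then optionally a word character (non-capturing group).
Matches: at [1:4] match 'Nfr', group 1 = 'N'; at [9:12] match 'pu7', group 1 = 'p'; at [14:17] match 'Ru8', group 1 = 'R'; at [18:20] match 'vW', group 1 = 'v'; at [20:21] match 'p', group 1 = 'p'.
`findall` collects group 1 from each match (5 total).

['N', 'p', 'R', 'v', 'p']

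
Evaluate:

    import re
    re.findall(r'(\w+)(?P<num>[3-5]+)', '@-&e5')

The pattern matches one or more of a word character (captured); then one or more of a character in [3-5] (captured as 'num').
Scanning left to right: at [3:5] match 'e5', groups = ('e', '5').
With 2 capturing groups, `findall` returns a 2-tuple per match.

[('e', '5')]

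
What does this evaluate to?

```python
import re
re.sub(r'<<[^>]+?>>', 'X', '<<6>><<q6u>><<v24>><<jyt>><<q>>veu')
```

'XXXXXveu'

Matches: at [0:5] → '<<6>>'; at [5:12] → '<<q6u>>'; at [12:19] → '<<v24>>'; at [19:26] → '<<jyt>>'; at [26:31] → '<<q>>'.
Every occurrence is swapped for 'X'.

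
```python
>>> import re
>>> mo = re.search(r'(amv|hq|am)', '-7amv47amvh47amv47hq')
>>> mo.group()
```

'amv'

Alternation tries branches left to right and keeps the first one that lets the overall match succeed at that position.
`search` walks the string left to right and returns the first match it finds.
The match spans [2:5] → 'amv'.
Captured: group 1 = 'amv'.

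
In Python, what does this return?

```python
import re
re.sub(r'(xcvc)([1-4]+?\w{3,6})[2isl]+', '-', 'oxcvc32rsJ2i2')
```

'o-'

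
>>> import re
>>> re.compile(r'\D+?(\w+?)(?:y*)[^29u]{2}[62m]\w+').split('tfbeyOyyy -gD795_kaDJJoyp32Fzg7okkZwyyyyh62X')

['', 'gD795_kaDJJo', '']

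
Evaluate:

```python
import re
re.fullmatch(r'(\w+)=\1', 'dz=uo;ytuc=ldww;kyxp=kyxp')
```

None

`fullmatch` succeeds only if the pattern covers the string from start to end.
Here the string isn't matched end-to-end, so the call returns None.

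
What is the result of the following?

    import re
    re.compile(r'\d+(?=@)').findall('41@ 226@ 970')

The `(?=…)`/`(?<=…)` assertion just peeks at neighbouring text; it doesn't advance the match position.
Since nothing is captured, `findall` lists the 2 matched substrings directly.

['41', '226']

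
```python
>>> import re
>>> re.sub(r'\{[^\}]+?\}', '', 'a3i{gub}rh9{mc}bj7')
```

'a3irh9bj7'

Matches: at [3:8] → '{gub}'; at [11:15] → '{mc}'.
`sub` substitutes '' at each match site.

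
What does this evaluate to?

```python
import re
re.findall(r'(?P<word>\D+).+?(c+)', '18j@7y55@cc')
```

With 2 capturing groups, `findall` returns a 2-tuple per match.

[('j@', 'cc')]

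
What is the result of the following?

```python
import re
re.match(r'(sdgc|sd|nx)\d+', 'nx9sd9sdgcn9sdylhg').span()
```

(0, 3)

`match` is anchored at position 0; if the pattern doesn't fit there, it returns None.
The match spans [0:3] → 'nx9'.
Captured: group 1 = 'nx'.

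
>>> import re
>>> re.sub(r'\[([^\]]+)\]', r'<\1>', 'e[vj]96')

Matches: at [1:5] → '[vj]'.
The replacement refers to a captured group, so each match is rewritten using its own captured text.

'e<vj>96'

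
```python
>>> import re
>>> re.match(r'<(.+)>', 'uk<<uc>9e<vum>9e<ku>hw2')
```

None

With `match`, the pattern is implicitly anchored at the beginning.
Here position 0 doesn't satisfy it, so the call returns None.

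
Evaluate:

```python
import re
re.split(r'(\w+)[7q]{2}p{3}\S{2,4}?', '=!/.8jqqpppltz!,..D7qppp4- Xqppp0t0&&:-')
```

The pattern matches one or more of a word character (captured); then exactly 2 of one of [7q]; then exactly 3 of the literal 'p', then 2 to 4 of a non-whitespace character (lazy).
Matches to split on: at [4:13] → '8jqqppplt'; at [18:26] → 'D7qppp4-'.
The group in the pattern means `split` returns the separators' captures alongside the pieces.

['=!/.', '8j', 'z!,..', 'D', ' Xqppp0t0&&:-']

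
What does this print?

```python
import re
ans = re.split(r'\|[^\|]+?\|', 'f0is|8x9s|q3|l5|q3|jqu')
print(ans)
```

['f0is', 'q3', 'q3|jqu']

`split` removes every match and returns the 3 fragments in between.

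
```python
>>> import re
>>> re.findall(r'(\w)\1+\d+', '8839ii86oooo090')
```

After group 1 captures some text, `\1` only succeeds where that same text appears again.
Scanning left to right: at [0:4] match '8839', group 1 = '8'; at [4:8] match 'ii86', group 1 = 'i'; at [8:15] match 'oooo090', group 1 = 'o'.
Because there's exactly one group, `findall` drops the full match and keeps group 1 from each hit.

['8', 'i', 'o']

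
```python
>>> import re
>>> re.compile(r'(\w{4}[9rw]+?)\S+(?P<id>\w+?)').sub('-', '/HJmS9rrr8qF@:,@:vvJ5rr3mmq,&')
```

'/-,&'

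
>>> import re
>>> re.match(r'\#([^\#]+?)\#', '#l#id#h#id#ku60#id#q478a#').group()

'#l#'

`re.match` only tries the pattern at the start of the string.
The match spans [0:3] → '#l#'.
Captured: group 1 = 'l'.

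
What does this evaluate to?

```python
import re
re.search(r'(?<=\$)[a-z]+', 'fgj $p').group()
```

Lookahead/lookbehind check context without consuming it, so the matched span excludes the asserted characters.
The match spans [5:6] → 'p'.

'p'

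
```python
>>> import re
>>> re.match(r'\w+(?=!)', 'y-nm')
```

None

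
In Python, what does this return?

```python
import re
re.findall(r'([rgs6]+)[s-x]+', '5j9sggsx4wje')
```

This matches one or more of one of [rgs6] (captured); then one or more of a character in [s-x].
Scanning left to right: at [3:8] match 'sggsx', group 1 = 'sggs'.
With a single group, `findall` returns only what that group captured — 1 item.

['sggs']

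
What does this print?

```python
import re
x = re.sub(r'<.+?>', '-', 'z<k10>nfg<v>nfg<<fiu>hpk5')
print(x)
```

A `+?`/`*?`/`{m,n}?` starts at its minimum and grows only as far as needed for what follows to match.
Each match is replaced by '-'.

z-nfg-nfg-hpk5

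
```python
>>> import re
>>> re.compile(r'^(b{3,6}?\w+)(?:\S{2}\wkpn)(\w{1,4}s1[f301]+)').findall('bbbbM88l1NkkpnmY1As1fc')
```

[('bbbbM88l', 'mY1As1f')]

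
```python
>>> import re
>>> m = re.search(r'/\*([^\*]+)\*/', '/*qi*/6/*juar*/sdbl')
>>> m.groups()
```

('qi',)

The match spans [0:6] → '/*qi*/'.
Captured: group 1 = 'qi'.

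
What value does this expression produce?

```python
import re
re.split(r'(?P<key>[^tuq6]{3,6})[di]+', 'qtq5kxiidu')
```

Pattern: 3 to 6 of any character except [tuq6] (captured as 'key'); then one or more of one of [di].
Matches to split on: at [3:9] → '5kxiid'.
`re.split` interleaves the captured-group text with the surrounding fragments.

['qtq', '5kxii', 'u']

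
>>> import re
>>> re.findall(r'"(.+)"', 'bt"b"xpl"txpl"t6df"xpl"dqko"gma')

Because there's exactly one group, `findall` drops the full match and keeps group 1 from the one hit.

['b"xpl"txpl"t6df"xpl"dqko']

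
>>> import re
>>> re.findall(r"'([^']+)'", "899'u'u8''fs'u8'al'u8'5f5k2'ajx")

With a single group, `findall` returns only what that group captured — 4 items.

['u', 'fs', 'al', '5f5k2']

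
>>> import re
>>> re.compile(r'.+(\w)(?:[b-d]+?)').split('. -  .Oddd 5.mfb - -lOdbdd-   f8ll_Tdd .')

['', 'd', ' .']

The pattern matches one or more of any character; then a word character (captured); then one or more of a character in [b-d] (lazy) (non-capturing group).
Matches to split on: at [0:38] → '. -  .Oddd 5.mfb - -lOdbdd-   f8ll_Tdd'.
Because the pattern has a capturing group, `split` also inserts each captured text between the pieces.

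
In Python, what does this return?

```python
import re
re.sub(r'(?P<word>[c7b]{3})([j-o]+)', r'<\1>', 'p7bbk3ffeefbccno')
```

'p<7bb>3ffeef<bcc>'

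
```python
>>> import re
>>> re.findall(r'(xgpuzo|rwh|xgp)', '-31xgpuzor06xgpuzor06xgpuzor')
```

`|` is ordered: at each position the engine commits to the first alternative that works.
One capturing group, so `findall` returns just the captured substring from each match — 3 in all.

['xgpuzo', 'xgpuzo', 'xgpuzo']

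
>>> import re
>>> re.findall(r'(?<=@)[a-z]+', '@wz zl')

['wz']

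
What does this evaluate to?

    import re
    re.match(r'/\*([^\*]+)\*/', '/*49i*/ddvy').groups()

`re.match` won't scan ahead — the pattern has to work from the very first character.
The match spans [0:7] → '/*49i*/'.
Captured: group 1 = '49i'.

('49i',)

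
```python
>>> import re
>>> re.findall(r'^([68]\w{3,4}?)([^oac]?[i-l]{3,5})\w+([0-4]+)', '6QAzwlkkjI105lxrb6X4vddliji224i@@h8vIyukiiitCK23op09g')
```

Pattern: anchored at the start of the string; then one of [68], then 3 to 4 of a word character (lazy) (captured); then optionally any character except [oac], then 3 to 5 of a character in [i-l] (captured); then one or more of a word character; then one or more of a character in [0-4] (captured).
The `?` after the quantifier makes it lazy — it takes as little as possible before letting the rest of the pattern try.
Scanning left to right: at [0:30] match '6QAzwlkkjI105lxrb6X4vddliji224', groups = ('6QAz', 'wlkkj', '4').
`findall` packs the 3 group values into a tuple for every match.

[('6QAz', 'wlkkj', '4')]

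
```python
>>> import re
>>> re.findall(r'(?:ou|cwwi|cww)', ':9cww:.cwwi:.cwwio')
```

['cww', 'cwwi', 'cwwi']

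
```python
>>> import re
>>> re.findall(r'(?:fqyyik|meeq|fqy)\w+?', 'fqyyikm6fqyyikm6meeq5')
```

['fqyyikm', 'fqyyikm', 'meeq5']

Alternation isn't longest-match — the leftmost alternative that fits at this position is chosen.
No capturing groups, so `findall` returns the 3 full match strings.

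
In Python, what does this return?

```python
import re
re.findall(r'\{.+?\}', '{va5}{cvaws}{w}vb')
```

['{va5}', '{cvaws}', '{w}']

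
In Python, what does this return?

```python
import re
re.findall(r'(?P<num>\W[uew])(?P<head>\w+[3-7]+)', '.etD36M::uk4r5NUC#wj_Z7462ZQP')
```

[('.e', 'tD36'), (':u', 'k4r5'), ('#w', 'j_Z746')]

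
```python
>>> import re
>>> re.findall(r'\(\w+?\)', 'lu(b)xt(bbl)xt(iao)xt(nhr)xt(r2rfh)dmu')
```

Since nothing is captured, `findall` lists the 5 matched substrings directly.

['(b)', '(bbl)', '(iao)', '(nhr)', '(r2rfh)']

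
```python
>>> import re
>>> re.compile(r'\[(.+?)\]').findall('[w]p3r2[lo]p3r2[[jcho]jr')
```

Because the quantifier is non-greedy, it stops expanding at the earliest point where the rest of the pattern can succeed.
Matches: at [0:3] match '[w]', group 1 = 'w'; at [7:11] match '[lo]', group 1 = 'lo'; at [15:22] match '[[jcho]', group 1 = '[jcho'.
Because there's exactly one group, `findall` drops the full match and keeps group 1 from each hit.

['w', 'lo', '[jcho']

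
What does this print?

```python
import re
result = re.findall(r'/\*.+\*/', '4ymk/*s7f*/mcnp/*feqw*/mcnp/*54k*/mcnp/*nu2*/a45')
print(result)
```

Matches: at [4:45] → '/*s7f*/mcnp/*feqw*/mcnp/*54k*/mcnp/*nu2*/'.
No capturing groups, so `findall` returns the 1 full match string.

['/*s7f*/mcnp/*feqw*/mcnp/*54k*/mcnp/*nu2*/']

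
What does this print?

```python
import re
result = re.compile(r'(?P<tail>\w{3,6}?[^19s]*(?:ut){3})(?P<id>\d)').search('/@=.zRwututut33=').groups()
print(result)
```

('zRwututut', '3')

The match spans [4:14] → 'zRwututut3'.
Captured: group 1 = 'zRwututut', group 2 = '3'.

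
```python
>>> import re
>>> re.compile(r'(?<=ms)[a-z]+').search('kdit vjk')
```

The lookaround is zero-width — it requires the adjacent text to match without consuming it, so the asserted text isn't part of the match.
Here nothing in the string fits, so the call returns None.

None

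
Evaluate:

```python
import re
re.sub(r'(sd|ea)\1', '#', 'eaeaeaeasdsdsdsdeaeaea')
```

A backreference is literal: `\1` must see the identical characters the first group matched.
Every occurrence is swapped for '#'.

'#####ea'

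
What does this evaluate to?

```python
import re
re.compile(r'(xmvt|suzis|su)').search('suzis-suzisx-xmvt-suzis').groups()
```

The match spans [0:5] → 'suzis'.
Captured: group 1 = 'suzis'.

('suzis',)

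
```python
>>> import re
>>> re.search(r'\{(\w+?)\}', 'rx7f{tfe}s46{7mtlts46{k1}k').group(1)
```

'tfe'

Unlike `match`, `search` isn't anchored — it looks for the pattern anywhere in the string.
The match spans [4:9] → '{tfe}'.
Captured: group 1 = 'tfe'.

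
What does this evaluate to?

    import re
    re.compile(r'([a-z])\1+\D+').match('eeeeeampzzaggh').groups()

After group 1 captures some text, `\1` only succeeds where that same text appears again.
`re.match` won't scan ahead — the pattern has to work from the very first character.
The match spans [0:14] → 'eeeeeampzzaggh'.
Captured: group 1 = 'e'.

('e',)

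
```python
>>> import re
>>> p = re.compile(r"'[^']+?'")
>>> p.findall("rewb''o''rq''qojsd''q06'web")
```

["'o'", "'rq'", "'qojsd'", "'q06'"]

Walking the string: at [5:8] → "'o'"; at [8:12] → "'rq'"; at [12:19] → "'qojsd'"; at [19:24] → "'q06'".
`findall` yields the raw match text (4 of them) because the pattern has no groups.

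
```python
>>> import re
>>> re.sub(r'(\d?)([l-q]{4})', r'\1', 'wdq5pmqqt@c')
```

'wdq5t@c'

`\1` in the replacement pulls in group 1's text for each match.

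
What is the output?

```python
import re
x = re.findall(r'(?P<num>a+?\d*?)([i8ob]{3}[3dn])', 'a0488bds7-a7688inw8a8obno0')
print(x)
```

This matches one or more of the literal 'a' (lazy), then zero or more of a digit (lazy) (captured as 'num'); then exactly 3 of one of [i8ob], then one of [3dn] (captured).
`findall` packs the 2 group values into a tuple for every match.

[('a04', '88bd'), ('a76', '88in'), ('a', '8obn')]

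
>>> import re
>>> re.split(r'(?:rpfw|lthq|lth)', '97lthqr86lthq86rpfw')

['97', 'r86', '86', '']

Alternation tries branches left to right and keeps the first one that lets the overall match succeed at that position.
Splitting on the pattern gives 4 pieces.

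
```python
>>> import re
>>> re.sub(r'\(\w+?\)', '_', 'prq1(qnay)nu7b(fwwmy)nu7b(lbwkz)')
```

`sub` substitutes '_' at each match site.

'prq1_nu7b_nu7b_'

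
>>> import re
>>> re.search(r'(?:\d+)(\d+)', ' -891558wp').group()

Pattern: one or more of a digit (non-capturing group); then one or more of a digit (captured).
`search` walks the string left to right and returns the first match it finds.
The match spans [2:8] → '891558'.
Captured: group 1 = '8'.

'891558'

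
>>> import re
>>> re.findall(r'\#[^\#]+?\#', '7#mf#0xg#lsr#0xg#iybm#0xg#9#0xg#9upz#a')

['#mf#', '#lsr#', '#iybm#', '#9#', '#9upz#']

With no groups in the pattern, `findall` gives back each whole match — 5 here.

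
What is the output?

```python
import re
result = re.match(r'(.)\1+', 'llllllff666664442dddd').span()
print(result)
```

(0, 6)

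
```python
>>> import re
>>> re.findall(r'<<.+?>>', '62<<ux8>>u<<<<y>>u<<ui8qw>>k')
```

['<<ux8>>', '<<<<y>>', '<<ui8qw>>']

A non-greedy quantifier consumes as few characters as it can — just enough that the remainder of the pattern still matches from where it stops; whatever follows it matches normally.
Scanning left to right: at [2:9] → '<<ux8>>'; at [10:17] → '<<<<y>>'; at [18:27] → '<<ui8qw>>'.
Since nothing is captured, `findall` lists the 3 matched substrings directly.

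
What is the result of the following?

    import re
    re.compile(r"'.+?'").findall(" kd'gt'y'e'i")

["'gt'", "'e'"]

Because the quantifier is non-greedy, it stops expanding at the earliest point where the rest of the pattern can succeed.
Matches: at [3:7] → "'gt'"; at [8:11] → "'e'".
No capturing groups, so `findall` returns the 2 full match strings.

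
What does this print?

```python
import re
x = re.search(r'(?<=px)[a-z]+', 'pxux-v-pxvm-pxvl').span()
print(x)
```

(2, 4)

Because the assertion is zero-width, the text it checks is not consumed and won't appear in the result.
`re.search` scans for the first position where the pattern succeeds.
The match spans [2:4] → 'ux'.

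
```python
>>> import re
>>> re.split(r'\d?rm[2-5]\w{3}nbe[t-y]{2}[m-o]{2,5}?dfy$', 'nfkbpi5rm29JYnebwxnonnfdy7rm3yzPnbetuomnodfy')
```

The string is cut at each match, leaving 2 pieces.

['nfkbpi5rm29JYnebwxnonnfdy', '']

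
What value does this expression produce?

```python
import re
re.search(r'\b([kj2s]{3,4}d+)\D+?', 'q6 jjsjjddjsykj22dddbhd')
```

None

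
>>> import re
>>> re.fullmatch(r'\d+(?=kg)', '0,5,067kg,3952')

`re.fullmatch` requires the pattern to consume the entire string.
Here there's no way to consume every character, so the call returns None.

None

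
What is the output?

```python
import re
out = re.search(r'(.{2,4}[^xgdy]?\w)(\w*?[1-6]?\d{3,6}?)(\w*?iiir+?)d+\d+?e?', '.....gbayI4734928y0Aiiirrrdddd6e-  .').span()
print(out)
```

This matches 2 to 4 of any character, then optionally any character except [xgdy], then a word character (captured); then zero or more of a word character (lazy), then optionally a character in [1-6], then 3 to 6 of a digit (lazy) (captured); then zero or more of a word character (lazy), then the literal 'iii', then one or more of a literal 'r' (lazy) (captured); then one or more of the literal 'd', then one or more of a digit (lazy), then optionally a literal 'e'.
`re.search` tries every starting position until one works.
The match spans [0:32] → '.....gbayI4734928y0Aiiirrrdddd6e'.
Captured: group 1 = '.....g', group 2 = 'bayI4734', group 3 = '928y0Aiiirrr'.

(0, 32)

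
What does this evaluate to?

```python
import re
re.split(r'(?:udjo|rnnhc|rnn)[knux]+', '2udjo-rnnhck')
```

['2udjo-', '']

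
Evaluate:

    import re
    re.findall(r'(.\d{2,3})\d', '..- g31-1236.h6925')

['-123', 'h692']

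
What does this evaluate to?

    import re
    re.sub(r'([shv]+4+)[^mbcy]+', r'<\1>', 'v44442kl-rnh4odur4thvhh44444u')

'<v4444>'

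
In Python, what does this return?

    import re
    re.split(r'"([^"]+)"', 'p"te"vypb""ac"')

Matches to split on: at [1:5] → '"te"'; at [10:14] → '"ac"'.
Because the pattern has a capturing group, `split` also inserts each captured text between the pieces.

['p', 'te', 'vypb"', 'ac', '']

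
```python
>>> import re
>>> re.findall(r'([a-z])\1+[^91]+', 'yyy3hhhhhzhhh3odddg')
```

After group 1 captures some text, `\1` only succeeds where that same text appears again.
Matches: at [0:19] match 'yyy3hhhhhzhhh3odddg', group 1 = 'y'.
With a single group, `findall` returns only what that group captured — 1 item.

['y']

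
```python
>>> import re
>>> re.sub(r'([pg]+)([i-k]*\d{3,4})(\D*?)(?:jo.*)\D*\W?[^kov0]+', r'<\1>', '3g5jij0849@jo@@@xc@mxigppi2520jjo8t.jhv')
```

The pattern matches one or more of one of [pg] (captured); then zero or more of a character in [i-k], then 3 to 4 of a digit (captured); then zero or more of a non-digit (lazy) (captured); then the literal 'jo', then zero or more of any character (non-capturing group); then zero or more of a non-digit, then optionally a non-word character; then one or more of any character except [kov0].
The replacement refers to a captured group, so each match is rewritten using its own captured text.

'3g5jij0849@jo@@@xc@mxi<gpp>v'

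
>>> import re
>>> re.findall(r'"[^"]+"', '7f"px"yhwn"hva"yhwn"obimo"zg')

['"px"', '"hva"', '"obimo"']

No capturing groups, so `findall` returns the 3 full match strings.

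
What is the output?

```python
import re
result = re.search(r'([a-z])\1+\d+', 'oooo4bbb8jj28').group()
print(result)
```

`\1` has to match the exact text group 1 already captured.
`re.search` tries every starting position until one works.
The match spans [0:5] → 'oooo4'.
Captured: group 1 = 'o'.

oooo4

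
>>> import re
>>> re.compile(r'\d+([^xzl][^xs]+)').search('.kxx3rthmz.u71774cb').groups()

The pattern matches one or more of a digit; then any character except [xzl], then one or more of any character except [xs] (captured).
`re.search` scans for the first position where the pattern succeeds.
The match spans [4:19] → '3rthmz.u71774cb'.
Captured: group 1 = 'rthmz.u71774cb'.

('rthmz.u71774cb',)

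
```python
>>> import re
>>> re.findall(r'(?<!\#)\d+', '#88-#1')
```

['8']

The negative lookahead/lookbehind blocks any match where the forbidden context is present.
Matches: at [2:3] → '8'.
Since nothing is captured, `findall` lists the 1 matched substring directly.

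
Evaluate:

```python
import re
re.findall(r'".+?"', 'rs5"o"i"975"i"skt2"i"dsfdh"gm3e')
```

['"o"', '"975"', '"skt2"', '"dsfdh"']

With no groups in the pattern, `findall` gives back each whole match — 4 here.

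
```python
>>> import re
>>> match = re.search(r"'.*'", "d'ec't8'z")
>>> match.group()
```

The match spans [1:8] → "'ec't8'".

"'ec't8'"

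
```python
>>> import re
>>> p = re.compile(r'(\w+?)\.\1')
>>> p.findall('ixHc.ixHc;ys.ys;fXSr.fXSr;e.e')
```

['ixHc', 'ys', 'fXSr', 'e']

`\1` is not a pattern — it's the concrete string captured by group 1, re-applied verbatim.
Scanning left to right: at [0:9] match 'ixHc.ixHc', group 1 = 'ixHc'; at [10:15] match 'ys.ys', group 1 = 'ys'; at [16:25] match 'fXSr.fXSr', group 1 = 'fXSr'; at [26:29] match 'e.e', group 1 = 'e'.
With a single group, `findall` returns only what that group captured — 4 items.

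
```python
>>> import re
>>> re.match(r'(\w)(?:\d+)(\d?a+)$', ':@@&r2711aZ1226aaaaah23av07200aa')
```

None

`re.match` only tries the pattern at the start of the string.
Here the pattern fails at index 0, so the call returns None.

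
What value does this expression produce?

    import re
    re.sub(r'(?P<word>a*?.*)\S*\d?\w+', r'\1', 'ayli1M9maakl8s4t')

The pattern matches zero or more of a literal 'a' (lazy), then zero or more of any character (captured as 'word'); then zero or more of a non-whitespace character, then optionally a digit, then one or more of a word character.
The replacement refers to a captured group, so each match is rewritten using its own captured text.

'ayli1M9maakl8s4'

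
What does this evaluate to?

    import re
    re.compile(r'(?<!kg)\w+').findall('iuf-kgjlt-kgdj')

The negative lookaround is zero-width — it rules out positions where the adjacent text would match, without consuming anything.
`findall` yields the raw match text (3 of them) because the pattern has no groups.

['iuf', 'kgjlt', 'kgdj']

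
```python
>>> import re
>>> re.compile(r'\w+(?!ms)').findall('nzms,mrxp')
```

A negative assertion filters positions out without eating any characters.
Since nothing is captured, `findall` lists the 2 matched substrings directly.

['nzms', 'mrxp']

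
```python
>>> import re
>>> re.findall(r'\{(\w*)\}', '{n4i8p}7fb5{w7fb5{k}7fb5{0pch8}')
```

['n4i8p', 'k', '0pch8']

Walking the string: at [0:7] match '{n4i8p}', group 1 = 'n4i8p'; at [17:20] match '{k}', group 1 = 'k'; at [24:31] match '{0pch8}', group 1 = '0pch8'.
With a single group, `findall` returns only what that group captured — 3 items.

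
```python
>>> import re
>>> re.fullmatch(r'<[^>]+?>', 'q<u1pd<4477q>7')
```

None

`fullmatch` succeeds only if the pattern covers the string from start to end.
Here there's no way to consume every character, so the call returns None.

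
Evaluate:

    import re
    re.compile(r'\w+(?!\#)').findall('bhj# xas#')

['bh', 'xa']

The negative lookaround is zero-width — it rules out positions where the adjacent text would match, without consuming anything.
Scanning left to right: at [0:2] → 'bh'; at [5:7] → 'xa'.
`findall` yields the raw match text (2 of them) because the pattern has no groups.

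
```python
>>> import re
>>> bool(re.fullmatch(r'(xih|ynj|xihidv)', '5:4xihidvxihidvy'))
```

For `fullmatch`, every character of the input must be accounted for by the pattern.
Here the string isn't matched end-to-end, so the call returns None, and `bool(None)` is False.

False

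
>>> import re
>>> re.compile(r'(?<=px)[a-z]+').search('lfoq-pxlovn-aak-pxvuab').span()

Lookahead/lookbehind check context without consuming it, so the matched span excludes the asserted characters.
Unlike `match`, `search` isn't anchored — it looks for the pattern anywhere in the string.
The match spans [7:11] → 'lovn'.

(7, 11)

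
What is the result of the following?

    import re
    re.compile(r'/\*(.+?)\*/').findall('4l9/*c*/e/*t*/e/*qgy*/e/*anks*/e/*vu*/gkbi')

['c', 't', 'qgy', 'anks', 'vu']

The `?` after the quantifier makes it lazy — it takes as little as possible before letting the rest of the pattern try.
Matches: at [3:8] match '/*c*/', group 1 = 'c'; at [9:14] match '/*t*/', group 1 = 't'; at [15:22] match '/*qgy*/', group 1 = 'qgy'; at [23:31] match '/*anks*/', group 1 = 'anks'; at [32:38] match '/*vu*/', group 1 = 'vu'.
`findall` collects group 1 from each match (5 total).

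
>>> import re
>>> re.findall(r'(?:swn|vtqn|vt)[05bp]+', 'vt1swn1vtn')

[]

No capturing groups, so `findall` returns the 0 full match strings.
Nothing in the string satisfies the pattern, so the list is empty.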